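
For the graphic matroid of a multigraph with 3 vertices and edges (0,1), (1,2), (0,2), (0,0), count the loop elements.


In a graphic matroid, a loop is a self-loop edge (u,u) with rank 0.
Examining all 4 edges for self-loops...
Self-loops found: (0,0)
Number of loops = 1.

1


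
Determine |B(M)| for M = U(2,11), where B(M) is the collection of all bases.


Bases of U(2,11) are all 2-element subsets of the 11-element ground set.
Number of bases = C(11,2).
C(11,2) = (11 * 10) / (1 * 2) = 55.

55


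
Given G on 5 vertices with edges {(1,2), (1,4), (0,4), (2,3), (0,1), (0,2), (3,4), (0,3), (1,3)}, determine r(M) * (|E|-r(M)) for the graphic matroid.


r(M) = |V| - c = 5 - 1 = 4.
nullity = |E| - r(M) = 9 - 4 = 5.
Product = 4 * 5 = 20.

20


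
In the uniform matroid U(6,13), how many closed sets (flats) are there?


Flats of U(6,13): every subset of size < 6 is a flat, plus E itself.
Count = C(13,0) + C(13,1) + C(13,2) + C(13,3) + C(13,4) + C(13,5) + 1
     = 1 + 13 + 78 + 286 + 715 + 1287 + 1
     = 2381.

2381


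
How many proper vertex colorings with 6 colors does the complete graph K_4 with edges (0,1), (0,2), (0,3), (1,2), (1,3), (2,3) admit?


P(K_4, k) = k(k-1)(k-2)...(k-3).
P(6) = (6) * (5) * (4) * (3) = 360.

360


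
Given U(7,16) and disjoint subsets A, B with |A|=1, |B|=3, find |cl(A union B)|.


|A union B| = 1 + 3 = 4 (disjoint).
In U(7,16), cl(S) = S if |S| < 7, else cl(S) = E.
Since 4 < 7, cl(A union B) = A union B.
|cl(A union B)| = 4.

4


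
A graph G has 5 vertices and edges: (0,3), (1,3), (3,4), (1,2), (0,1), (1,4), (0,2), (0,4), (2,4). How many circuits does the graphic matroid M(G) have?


A circuit in a graphic matroid = edge set of a simple cycle.
G has 5 vertices and 9 edges.
Enumerating all minimal edge subsets forming cycles...
Total circuits found: 22.

22


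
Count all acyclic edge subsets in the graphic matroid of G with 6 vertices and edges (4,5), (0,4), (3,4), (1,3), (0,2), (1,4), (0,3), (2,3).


An independent set in a graphic matroid is an acyclic edge subset.
G has 6 vertices and 8 edges.
Enumerate all 2^8 = 256 subsets, checking for acyclicity.
Total independent sets = 164.

164


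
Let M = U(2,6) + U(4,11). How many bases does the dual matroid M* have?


(M1+M2)* = M1* + M2*.
M1* = U(4,6), bases: C(6,4) = 15.
M2* = U(7,11), bases: C(11,7) = 330.
|B(M*)| = 15 * 330 = 4950.

4950


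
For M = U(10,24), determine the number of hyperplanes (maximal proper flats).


Hyperplanes of U(10,24) are flats of rank 9.
In a uniform matroid, these are exactly the (9)-element subsets.
Count = C(24,9) = 1307504.

1307504


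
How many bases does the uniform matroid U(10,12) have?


Bases of U(10,12) are all 10-element subsets of the 12-element ground set.
Number of bases = C(12,10).
C(12,10) = 12! / (10! * 2!) = 66.

66


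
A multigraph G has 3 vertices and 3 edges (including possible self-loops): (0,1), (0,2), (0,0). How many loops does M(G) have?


In a graphic matroid, a loop is a self-loop edge (u,u) with rank 0.
Examining all 3 edges for self-loops...
Self-loops found: (0,0)
Number of loops = 1.

1


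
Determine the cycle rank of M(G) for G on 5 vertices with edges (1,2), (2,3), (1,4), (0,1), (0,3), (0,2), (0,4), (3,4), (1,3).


Cycle rank (nullity) = |E| - r(M) = |E| - (|V| - c).
|E| = 9, |V| = 5, c = 1.
Nullity = 9 - (5 - 1) = 9 - 4 = 5.

5


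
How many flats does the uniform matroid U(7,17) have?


Flats of U(7,17): every subset of size < 7 is a flat, plus E itself.
Count = (17 choose 0) + (17 choose 1) + (17 choose 2) + (17 choose 3) + (17 choose 4) + (17 choose 5) + (17 choose 6) + 1
     = 1 + 17 + 136 + 680 + 2380 + 6188 + 12376 + 1
     = 21779.

21779


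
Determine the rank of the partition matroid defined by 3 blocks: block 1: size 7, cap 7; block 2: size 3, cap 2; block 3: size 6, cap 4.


Rank of a partition matroid = sum of min(|Si|, ci) for each block.
= min(7,7) + min(3,2) + min(6,4)
= 7 + 2 + 4
= 13.

13


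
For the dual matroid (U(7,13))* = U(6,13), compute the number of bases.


The dual of U(r,n) is U(n-r, n) = U(6,13).
Bases of U(6,13) are all (6)-element subsets.
|B(M*)| = C(13,6) = 13! / (6! * 7!) = 1716.

1716


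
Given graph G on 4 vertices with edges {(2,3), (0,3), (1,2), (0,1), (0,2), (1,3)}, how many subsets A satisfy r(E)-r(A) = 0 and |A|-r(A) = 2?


R(x,y) = sum over A in 2^E of x^(r(E)-r(A)) * y^(|A|-r(A)).
G has 4 vertices, 6 edges. r(E) = 3.
Enumerate all 2^6 = 64 subsets.
Count subsets with r(E)-r(A)=0 and |A|-r(A)=2: 6.

6


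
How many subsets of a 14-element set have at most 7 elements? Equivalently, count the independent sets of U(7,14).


Independent sets of U(7,14) are all subsets of size <= 7.
Count = C(14,0) + C(14,1) + C(14,2) + C(14,3) + C(14,4) + C(14,5) + C(14,6) + C(14,7)
     = 1 + 14 + 91 + 364 + 1001 + 2002 + 3003 + 3432
     = 9908.

9908


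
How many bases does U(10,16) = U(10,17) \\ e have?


Deleting e from U(10,17) gives U(10,16) since n > r.
Bases of U(10,16) = C(16,10) = 16! / (10! * 6!) = 8008.

8008


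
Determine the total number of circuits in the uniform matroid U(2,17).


In U(2,17), circuits are the (3)-element subsets.
Any set of 3 elements is dependent, and removing any one element gives
an independent set of size 2, so it is a minimal dependent set.
Number of circuits = C(17,3) = (17 * 16 * 15) / (1 * 2 * 3) = 680.

680


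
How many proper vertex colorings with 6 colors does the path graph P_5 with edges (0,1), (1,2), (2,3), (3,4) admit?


P(P_5, k) = k * (k-1)^(4).
P(6) = 6 * 5^4 = 6 * 625 = 3750.

3750


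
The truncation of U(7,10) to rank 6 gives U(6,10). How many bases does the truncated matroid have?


Truncating U(7,10) to rank 6 gives U(6,10).
Bases of U(6,10) are all 6-element subsets of 10 elements.
Number of bases = (10 choose 6) = 210.

210


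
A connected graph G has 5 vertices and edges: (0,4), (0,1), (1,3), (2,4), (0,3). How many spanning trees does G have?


By Kirchhoff's matrix tree theorem, the number of spanning trees equals
the determinant of any cofactor of the Laplacian matrix L.
G has 5 vertices and 5 edges.
Computing the (4 x 4) cofactor determinant gives 3.

3


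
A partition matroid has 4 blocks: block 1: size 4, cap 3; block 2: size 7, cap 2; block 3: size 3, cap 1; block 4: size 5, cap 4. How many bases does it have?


A basis picks exactly ci elements from block i.
Number of bases = product of C(|Si|, ci).
= C(4,3) * C(7,2) * C(3,1) * C(5,4)
= 4 * 21 * 3 * 5
= 1260.

1260


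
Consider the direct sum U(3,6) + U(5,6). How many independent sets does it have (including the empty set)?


For a direct sum, |I(M1+M2)| = |I(M1)| * |I(M2)|.
|I(U(3,6))| = sum C(6,k) for k=0..3 = 42.
|I(U(5,6))| = sum C(6,k) for k=0..5 = 63.
Total = 42 * 63 = 2646.

2646


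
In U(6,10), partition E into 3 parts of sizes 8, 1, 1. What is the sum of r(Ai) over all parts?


r(Ai) = min(|Ai|, 6) for each part.
Sum = min(8,6) + min(1,6) + min(1,6)
    = 6 + 1 + 1
    = 8.

8


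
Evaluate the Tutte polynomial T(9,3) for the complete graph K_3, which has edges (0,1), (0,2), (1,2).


T(K_3; x,y) = x^2 + x + y.
T(9,3) = 81 + 9 + 3 = 93.

93


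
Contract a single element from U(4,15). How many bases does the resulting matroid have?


Contracting e from U(4,15) gives U(3,14).
Bases of U(3,14) = C(14,3) = (14 * 13 * 12) / (1 * 2 * 3) = 364.

364


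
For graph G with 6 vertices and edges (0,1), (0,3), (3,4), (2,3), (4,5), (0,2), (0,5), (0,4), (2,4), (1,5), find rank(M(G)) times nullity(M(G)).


r(M) = |V| - c = 6 - 1 = 5.
nullity = |E| - r(M) = 10 - 5 = 5.
Product = 5 * 5 = 25.

25


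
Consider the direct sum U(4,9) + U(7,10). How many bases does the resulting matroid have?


Bases of a direct sum M1 + M2: |B| = |B(M1)| * |B(M2)|.
|B(U(4,9))| = C(9,4) = 126.
|B(U(7,10))| = C(10,7) = 120.
Total bases = 126 * 120 = 15120.

15120


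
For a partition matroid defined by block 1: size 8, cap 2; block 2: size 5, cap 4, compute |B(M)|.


A basis picks exactly ci elements from block i.
Number of bases = product of C(|Si|, ci).
= C(8,2) * C(5,4)
= 28 * 5
= 140.

140


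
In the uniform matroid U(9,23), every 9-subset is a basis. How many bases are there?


Bases of U(9,23) are all 9-element subsets of the 23-element ground set.
Number of bases = C(23,9).
(23 choose 9) = 817190.

817190


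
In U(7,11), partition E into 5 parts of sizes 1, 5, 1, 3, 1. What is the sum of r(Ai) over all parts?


r(Ai) = min(|Ai|, 7) for each part.
Sum = min(1,7) + min(5,7) + min(1,7) + min(3,7) + min(1,7)
    = 1 + 5 + 1 + 3 + 1
    = 11.

11


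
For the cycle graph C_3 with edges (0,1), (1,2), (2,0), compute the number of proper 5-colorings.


P(C_3, k) = (k-1)^3 + (-1)^3*(k-1).
P(5) = (4)^3 - 4
= 64 - 4 = 60.

60


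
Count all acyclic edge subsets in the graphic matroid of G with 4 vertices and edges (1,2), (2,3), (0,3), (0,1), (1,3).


An independent set in a graphic matroid is an acyclic edge subset.
G has 4 vertices and 5 edges.
Enumerate all 2^5 = 32 subsets, checking for acyclicity.
Total independent sets = 24.

24


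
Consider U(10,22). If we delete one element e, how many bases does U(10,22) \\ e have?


Deleting e from U(10,22) gives U(10,21) since n > r.
Bases of U(10,21) = C(21,10) = 21! / (10! * 11!) = 352716.

352716


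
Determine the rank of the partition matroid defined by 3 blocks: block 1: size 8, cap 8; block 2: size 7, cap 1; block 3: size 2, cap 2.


Rank of a partition matroid = sum of min(|Si|, ci) for each block.
= min(8,8) + min(7,1) + min(2,2)
= 8 + 1 + 2
= 11.

11


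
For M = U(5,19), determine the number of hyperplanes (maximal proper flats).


Hyperplanes of U(5,19) are flats of rank 4.
In a uniform matroid, these are exactly the (4)-element subsets.
Count = C(19,4) = (19 * 18 * 17 * 16) / (1 * 2 * 3 * 4) = 3876.

3876


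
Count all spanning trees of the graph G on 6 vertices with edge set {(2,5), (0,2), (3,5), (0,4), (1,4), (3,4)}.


By Kirchhoff's matrix tree theorem, the number of spanning trees equals
the determinant of any cofactor of the Laplacian matrix L.
G has 6 vertices and 6 edges.
Computing the (5 x 5) cofactor determinant gives 5.

5


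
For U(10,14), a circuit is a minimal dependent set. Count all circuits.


In U(10,14), circuits are the (11)-element subsets.
Any set of 11 elements is dependent, and removing any one element gives
an independent set of size 10, so it is a minimal dependent set.
Number of circuits = C(14,11) = 364.

364


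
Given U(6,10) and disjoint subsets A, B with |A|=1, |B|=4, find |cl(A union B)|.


|A union B| = 1 + 4 = 5 (disjoint).
In U(6,10), cl(S) = S if |S| < 6, else cl(S) = E.
Since 5 < 6, cl(A union B) = A union B.
|cl(A union B)| = 5.

5


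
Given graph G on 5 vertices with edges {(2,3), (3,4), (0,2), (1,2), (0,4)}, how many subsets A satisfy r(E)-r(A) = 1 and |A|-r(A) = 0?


R(x,y) = sum over A in 2^E of x^(r(E)-r(A)) * y^(|A|-r(A)).
G has 5 vertices, 5 edges. r(E) = 4.
Enumerate all 2^5 = 32 subsets.
Count subsets with r(E)-r(A)=1 and |A|-r(A)=0: 10.

10


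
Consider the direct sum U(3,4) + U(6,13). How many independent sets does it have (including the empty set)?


For a direct sum, |I(M1+M2)| = |I(M1)| * |I(M2)|.
|I(U(3,4))| = sum C(4,k) for k=0..3 = 15.
|I(U(6,13))| = sum C(13,k) for k=0..6 = 4096.
Total = 15 * 4096 = 61440.

61440


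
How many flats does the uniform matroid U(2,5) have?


Flats of U(2,5): every subset of size < 2 is a flat, plus E itself.
Count = (5 choose 0) + (5 choose 1) + 1
     = 1 + 5 + 1
     = 7.

7


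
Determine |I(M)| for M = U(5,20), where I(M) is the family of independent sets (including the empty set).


Independent sets of U(5,20) are all subsets of size <= 5.
Count = C(20,0) + C(20,1) + C(20,2) + C(20,3) + C(20,4) + C(20,5)
     = 1 + 20 + 190 + 1140 + 4845 + 15504
     = 21700.

21700


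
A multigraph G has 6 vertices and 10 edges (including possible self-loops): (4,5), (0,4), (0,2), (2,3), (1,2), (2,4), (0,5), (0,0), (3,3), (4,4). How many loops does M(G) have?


In a graphic matroid, a loop is a self-loop edge (u,u) with rank 0.
Examining all 10 edges for self-loops...
Self-loops found: (0,0), (3,3), (4,4)
Number of loops = 3.

3


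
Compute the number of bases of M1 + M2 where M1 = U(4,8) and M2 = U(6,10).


Bases of a direct sum M1 + M2: |B| = |B(M1)| * |B(M2)|.
|B(U(4,8))| = C(8,4) = 70.
|B(U(6,10))| = C(10,6) = 210.
Total bases = 70 * 210 = 14700.

14700


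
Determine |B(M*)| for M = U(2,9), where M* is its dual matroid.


The dual of U(r,n) is U(n-r, n) = U(7,9).
Bases of U(7,9) are all (7)-element subsets.
|B(M*)| = C(9,7) = 36.

36


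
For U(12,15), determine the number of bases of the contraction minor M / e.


Contracting e from U(12,15) gives U(11,14).
Bases of U(11,14) = (14 choose 11) = 364.

364


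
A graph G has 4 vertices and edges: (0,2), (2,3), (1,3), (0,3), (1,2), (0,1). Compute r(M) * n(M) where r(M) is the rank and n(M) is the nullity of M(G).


r(M) = |V| - c = 4 - 1 = 3.
nullity = |E| - r(M) = 6 - 3 = 3.
Product = 3 * 3 = 9.

9


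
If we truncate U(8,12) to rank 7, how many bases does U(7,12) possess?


Truncating U(8,12) to rank 7 gives U(7,12).
Bases of U(7,12) are all 7-element subsets of 12 elements.
Number of bases = (12 choose 7) = 792.

792


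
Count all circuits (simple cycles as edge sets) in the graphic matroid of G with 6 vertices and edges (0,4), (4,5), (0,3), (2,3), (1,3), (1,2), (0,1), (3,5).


A circuit in a graphic matroid = edge set of a simple cycle.
G has 6 vertices and 8 edges.
Enumerating all minimal edge subsets forming cycles...
Total circuits found: 6.

6


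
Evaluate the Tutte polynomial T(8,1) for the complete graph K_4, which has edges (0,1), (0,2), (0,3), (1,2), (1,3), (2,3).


T(K_4; x,y) = x^3 + 3x^2 + 4xy + 2x + y^3 + 3y^2 + 2y.
Substituting x=8, y=1:
= 512 + 192 + 32 + 16 + 1 + 3 + 2
= 758.

758


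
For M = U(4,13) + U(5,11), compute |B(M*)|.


(M1+M2)* = M1* + M2*.
M1* = U(9,13), bases: C(13,9) = 715.
M2* = U(6,11), bases: C(11,6) = 462.
|B(M*)| = 715 * 462 = 330330.

330330


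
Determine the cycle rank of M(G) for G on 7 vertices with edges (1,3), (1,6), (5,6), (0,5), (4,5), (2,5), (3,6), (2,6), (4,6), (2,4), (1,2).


Cycle rank (nullity) = |E| - r(M) = |E| - (|V| - c).
|E| = 11, |V| = 7, c = 1.
Nullity = 11 - (7 - 1) = 11 - 6 = 5.

5


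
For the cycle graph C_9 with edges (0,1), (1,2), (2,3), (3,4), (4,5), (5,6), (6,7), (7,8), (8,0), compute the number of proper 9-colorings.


P(C_9, k) = (k-1)^9 + (-1)^9*(k-1).
P(9) = (8)^9 - 8
= 134217728 - 8 = 134217720.

134217720


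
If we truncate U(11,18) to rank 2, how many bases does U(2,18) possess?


Truncating U(11,18) to rank 2 gives U(2,18).
Bases of U(2,18) are all 2-element subsets of 18 elements.
Number of bases = C(18,2) = 18! / (2! * 16!) = 153.

153


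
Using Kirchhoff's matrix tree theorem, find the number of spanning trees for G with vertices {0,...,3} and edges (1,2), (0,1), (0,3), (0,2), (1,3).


By Kirchhoff's matrix tree theorem, the number of spanning trees equals
the determinant of any cofactor of the Laplacian matrix L.
G has 4 vertices and 5 edges.
Computing the (3 x 3) cofactor determinant gives 8.

8


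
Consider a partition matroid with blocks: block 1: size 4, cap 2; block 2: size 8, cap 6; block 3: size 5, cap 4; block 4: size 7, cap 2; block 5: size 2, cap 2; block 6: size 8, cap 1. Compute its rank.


Rank of a partition matroid = sum of min(|Si|, ci) for each block.
= min(4,2) + min(8,6) + min(5,4) + min(7,2) + min(2,2) + min(8,1)
= 2 + 6 + 4 + 2 + 2 + 1
= 17.

17


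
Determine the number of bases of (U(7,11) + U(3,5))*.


(M1+M2)* = M1* + M2*.
M1* = U(4,11), bases: C(11,4) = 330.
M2* = U(2,5), bases: C(5,2) = 10.
|B(M*)| = 330 * 10 = 3300.

3300


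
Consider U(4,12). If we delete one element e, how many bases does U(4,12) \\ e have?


Deleting e from U(4,12) gives U(4,11) since n > r.
Bases of U(4,11) = (11 choose 4) = 330.

330


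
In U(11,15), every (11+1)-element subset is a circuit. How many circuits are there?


In U(11,15), circuits are the (12)-element subsets.
Any set of 12 elements is dependent, and removing any one element gives
an independent set of size 11, so it is a minimal dependent set.
Number of circuits = C(15,12) = 15! / (12! * 3!) = 455.

455


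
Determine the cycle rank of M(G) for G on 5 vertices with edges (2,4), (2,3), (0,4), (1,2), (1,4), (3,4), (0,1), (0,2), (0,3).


Cycle rank (nullity) = |E| - r(M) = |E| - (|V| - c).
|E| = 9, |V| = 5, c = 1.
Nullity = 9 - (5 - 1) = 9 - 4 = 5.

5


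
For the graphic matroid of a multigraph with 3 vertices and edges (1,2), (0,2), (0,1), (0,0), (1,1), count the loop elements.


In a graphic matroid, a loop is a self-loop edge (u,u) with rank 0.
Examining all 5 edges for self-loops...
Self-loops found: (0,0), (1,1)
Number of loops = 2.

2


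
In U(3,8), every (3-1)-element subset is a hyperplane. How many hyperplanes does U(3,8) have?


Hyperplanes of U(3,8) are flats of rank 2.
In a uniform matroid, these are exactly the (2)-element subsets.
Count = C(8,2) = (8 * 7) / (1 * 2) = 28.

28


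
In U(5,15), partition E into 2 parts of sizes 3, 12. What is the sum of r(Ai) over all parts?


r(Ai) = min(|Ai|, 5) for each part.
Sum = min(3,5) + min(12,5)
    = 3 + 5
    = 8.

8


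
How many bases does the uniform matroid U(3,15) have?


Bases of U(3,15) are all 3-element subsets of the 15-element ground set.
Number of bases = C(15,3).
(15 choose 3) = 455.

455


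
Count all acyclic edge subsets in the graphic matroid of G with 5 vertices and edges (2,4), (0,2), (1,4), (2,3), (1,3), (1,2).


An independent set in a graphic matroid is an acyclic edge subset.
G has 5 vertices and 6 edges.
Enumerate all 2^6 = 64 subsets, checking for acyclicity.
Total independent sets = 48.

48


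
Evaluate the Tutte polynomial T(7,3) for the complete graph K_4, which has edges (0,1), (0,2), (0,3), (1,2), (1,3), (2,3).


T(K_4; x,y) = x^3 + 3x^2 + 4xy + 2x + y^3 + 3y^2 + 2y.
Substituting x=7, y=3:
= 343 + 147 + 84 + 14 + 27 + 27 + 6
= 648.

648


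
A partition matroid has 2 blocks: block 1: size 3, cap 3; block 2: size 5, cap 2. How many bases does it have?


A basis picks exactly ci elements from block i.
Number of bases = product of C(|Si|, ci).
= C(3,3) * C(5,2)
= 1 * 10
= 10.

10


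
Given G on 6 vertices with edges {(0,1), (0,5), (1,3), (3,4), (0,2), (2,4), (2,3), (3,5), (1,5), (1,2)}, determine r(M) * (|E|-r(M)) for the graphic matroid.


r(M) = |V| - c = 6 - 1 = 5.
nullity = |E| - r(M) = 10 - 5 = 5.
Product = 5 * 5 = 25.

25


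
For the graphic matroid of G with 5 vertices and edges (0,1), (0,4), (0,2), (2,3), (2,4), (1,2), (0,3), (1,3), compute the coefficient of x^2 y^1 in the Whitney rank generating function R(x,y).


R(x,y) = sum over A in 2^E of x^(r(E)-r(A)) * y^(|A|-r(A)).
G has 5 vertices, 8 edges. r(E) = 4.
Enumerate all 2^8 = 256 subsets.
Count subsets with r(E)-r(A)=2 and |A|-r(A)=1: 5.

5


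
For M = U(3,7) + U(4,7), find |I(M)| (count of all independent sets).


For a direct sum, |I(M1+M2)| = |I(M1)| * |I(M2)|.
|I(U(3,7))| = sum C(7,k) for k=0..3 = 64.
|I(U(4,7))| = sum C(7,k) for k=0..4 = 99.
Total = 64 * 99 = 6336.

6336


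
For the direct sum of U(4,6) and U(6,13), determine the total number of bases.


Bases of a direct sum M1 + M2: |B| = |B(M1)| * |B(M2)|.
|B(U(4,6))| = C(6,4) = 15.
|B(U(6,13))| = C(13,6) = 1716.
Total bases = 15 * 1716 = 25740.

25740


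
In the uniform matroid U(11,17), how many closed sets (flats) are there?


Flats of U(11,17): every subset of size < 11 is a flat, plus E itself.
Count = C(17,0) + C(17,1) + C(17,2) + C(17,3) + C(17,4) + C(17,5) + C(17,6) + C(17,7) + C(17,8) + C(17,9) + C(17,10) + 1
     = 1 + 17 + 136 + 680 + 2380 + 6188 + 12376 + 19448 + 24310 + 24310 + 19448 + 1
     = 109295.

109295


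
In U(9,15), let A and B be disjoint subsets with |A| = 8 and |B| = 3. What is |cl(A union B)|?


|A union B| = 8 + 3 = 11 (disjoint).
In U(9,15), cl(S) = S if |S| < 9, else cl(S) = E.
Since 11 >= 9, cl(A union B) = E.
|cl(A union B)| = 15.

15


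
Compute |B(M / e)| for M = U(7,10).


Contracting e from U(7,10) gives U(6,9).
Bases of U(6,9) = C(9,6) = 84.

84


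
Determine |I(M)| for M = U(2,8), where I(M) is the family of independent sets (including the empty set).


Independent sets of U(2,8) are all subsets of size <= 2.
Count = C(8,0) + C(8,1) + C(8,2)
     = 1 + 8 + 28
     = 37.

37


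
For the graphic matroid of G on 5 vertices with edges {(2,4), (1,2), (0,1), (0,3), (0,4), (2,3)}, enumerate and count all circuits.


A circuit in a graphic matroid = edge set of a simple cycle.
G has 5 vertices and 6 edges.
Enumerating all minimal edge subsets forming cycles...
Total circuits found: 3.

3


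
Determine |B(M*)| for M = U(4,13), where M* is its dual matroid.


The dual of U(r,n) is U(n-r, n) = U(9,13).
Bases of U(9,13) are all (9)-element subsets.
|B(M*)| = C(13,9) = 13! / (9! * 4!) = 715.

715


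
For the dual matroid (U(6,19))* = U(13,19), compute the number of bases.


The dual of U(r,n) is U(n-r, n) = U(13,19).
Bases of U(13,19) are all (13)-element subsets.
|B(M*)| = C(19,13) = 19! / (13! * 6!) = 27132.

27132


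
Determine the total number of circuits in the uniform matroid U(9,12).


In U(9,12), circuits are the (10)-element subsets.
Any set of 10 elements is dependent, and removing any one element gives
an independent set of size 9, so it is a minimal dependent set.
Number of circuits = C(12,10) = 66.

66


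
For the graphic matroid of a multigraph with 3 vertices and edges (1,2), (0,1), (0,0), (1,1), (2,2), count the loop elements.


In a graphic matroid, a loop is a self-loop edge (u,u) with rank 0.
Examining all 5 edges for self-loops...
Self-loops found: (0,0), (1,1), (2,2)
Number of loops = 3.

3


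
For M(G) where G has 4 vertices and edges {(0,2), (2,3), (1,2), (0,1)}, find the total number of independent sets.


An independent set in a graphic matroid is an acyclic edge subset.
G has 4 vertices and 4 edges.
Enumerate all 2^4 = 16 subsets, checking for acyclicity.
Total independent sets = 14.

14


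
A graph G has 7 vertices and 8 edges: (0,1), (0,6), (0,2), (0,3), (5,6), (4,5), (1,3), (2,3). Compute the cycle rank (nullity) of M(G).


Cycle rank (nullity) = |E| - r(M) = |E| - (|V| - c).
|E| = 8, |V| = 7, c = 1.
Nullity = 8 - (7 - 1) = 8 - 6 = 2.

2


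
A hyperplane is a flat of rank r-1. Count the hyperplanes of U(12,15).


Hyperplanes of U(12,15) are flats of rank 11.
In a uniform matroid, these are exactly the (11)-element subsets.
Count = (15 choose 11) = 1365.

1365


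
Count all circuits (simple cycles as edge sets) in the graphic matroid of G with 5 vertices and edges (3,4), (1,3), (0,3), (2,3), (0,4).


A circuit in a graphic matroid = edge set of a simple cycle.
G has 5 vertices and 5 edges.
Enumerating all minimal edge subsets forming cycles...
Total circuits found: 1.

1


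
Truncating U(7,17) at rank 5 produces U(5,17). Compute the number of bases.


Truncating U(7,17) to rank 5 gives U(5,17).
Bases of U(5,17) are all 5-element subsets of 17 elements.
Number of bases = (17 choose 5) = 6188.

6188


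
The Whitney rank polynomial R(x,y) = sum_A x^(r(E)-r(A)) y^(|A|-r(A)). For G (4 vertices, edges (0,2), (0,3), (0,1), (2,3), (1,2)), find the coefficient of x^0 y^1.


R(x,y) = sum over A in 2^E of x^(r(E)-r(A)) * y^(|A|-r(A)).
G has 4 vertices, 5 edges. r(E) = 3.
Enumerate all 2^5 = 32 subsets.
Count subsets with r(E)-r(A)=0 and |A|-r(A)=1: 5.

5


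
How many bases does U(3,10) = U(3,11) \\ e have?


Deleting e from U(3,11) gives U(3,10) since n > r.
Bases of U(3,10) = C(10,3) = (10 * 9 * 8) / (1 * 2 * 3) = 120.

120


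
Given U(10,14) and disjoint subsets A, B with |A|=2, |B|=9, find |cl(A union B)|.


|A union B| = 2 + 9 = 11 (disjoint).
In U(10,14), cl(S) = S if |S| < 10, else cl(S) = E.
Since 11 >= 10, cl(A union B) = E.
|cl(A union B)| = 14.

14


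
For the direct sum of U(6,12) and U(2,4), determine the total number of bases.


Bases of a direct sum M1 + M2: |B| = |B(M1)| * |B(M2)|.
|B(U(6,12))| = C(12,6) = 924.
|B(U(2,4))| = C(4,2) = 6.
Total bases = 924 * 6 = 5544.

5544


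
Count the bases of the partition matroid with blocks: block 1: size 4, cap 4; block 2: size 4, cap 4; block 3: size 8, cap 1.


A basis picks exactly ci elements from block i.
Number of bases = product of C(|Si|, ci).
= C(4,4) * C(4,4) * C(8,1)
= 1 * 1 * 8
= 8.

8


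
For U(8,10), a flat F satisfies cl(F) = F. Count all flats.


Flats of U(8,10): every subset of size < 8 is a flat, plus E itself.
Count = C(10,0) + C(10,1) + C(10,2) + C(10,3) + C(10,4) + C(10,5) + C(10,6) + C(10,7) + 1
     = 1 + 10 + 45 + 120 + 210 + 252 + 210 + 120 + 1
     = 969.

969


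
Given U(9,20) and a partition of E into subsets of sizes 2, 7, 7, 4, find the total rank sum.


r(Ai) = min(|Ai|, 9) for each part.
Sum = min(2,9) + min(7,9) + min(7,9) + min(4,9)
    = 2 + 7 + 7 + 4
    = 20.

20


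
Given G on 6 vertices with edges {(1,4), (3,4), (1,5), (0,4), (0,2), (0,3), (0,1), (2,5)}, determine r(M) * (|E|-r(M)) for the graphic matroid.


r(M) = |V| - c = 6 - 1 = 5.
nullity = |E| - r(M) = 8 - 5 = 3.
Product = 5 * 3 = 15.

15


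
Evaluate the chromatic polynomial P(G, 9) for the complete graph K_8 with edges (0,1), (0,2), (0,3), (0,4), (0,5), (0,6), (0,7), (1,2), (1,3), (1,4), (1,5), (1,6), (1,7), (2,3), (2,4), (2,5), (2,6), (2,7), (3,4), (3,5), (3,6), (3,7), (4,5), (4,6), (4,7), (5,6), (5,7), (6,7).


P(K_8, k) = k(k-1)(k-2)...(k-7).
P(9) = (9) * (8) * (7) * (6) * (5) * (4) * (3) * (2) = 362880.

362880


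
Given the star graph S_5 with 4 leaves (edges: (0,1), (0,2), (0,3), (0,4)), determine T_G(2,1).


A star on 5 vertices is a tree with 4 edges.
T(x,y) = x^(4) for any tree.
T(2,1) = 2^4 = 16.

16


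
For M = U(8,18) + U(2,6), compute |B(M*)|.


(M1+M2)* = M1* + M2*.
M1* = U(10,18), bases: C(18,10) = 43758.
M2* = U(4,6), bases: C(6,4) = 15.
|B(M*)| = 43758 * 15 = 656370.

656370


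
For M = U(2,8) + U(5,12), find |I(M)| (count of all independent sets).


For a direct sum, |I(M1+M2)| = |I(M1)| * |I(M2)|.
|I(U(2,8))| = sum C(8,k) for k=0..2 = 37.
|I(U(5,12))| = sum C(12,k) for k=0..5 = 1586.
Total = 37 * 1586 = 58682.

58682


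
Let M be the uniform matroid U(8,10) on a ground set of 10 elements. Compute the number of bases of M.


Bases of U(8,10) are all 8-element subsets of the 10-element ground set.
Number of bases = C(10,8).
C(10,8) = 45.

45


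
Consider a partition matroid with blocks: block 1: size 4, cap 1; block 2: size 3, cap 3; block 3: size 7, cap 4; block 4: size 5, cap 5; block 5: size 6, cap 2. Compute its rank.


Rank of a partition matroid = sum of min(|Si|, ci) for each block.
= min(4,1) + min(3,3) + min(7,4) + min(5,5) + min(6,2)
= 1 + 3 + 4 + 5 + 2
= 15.

15


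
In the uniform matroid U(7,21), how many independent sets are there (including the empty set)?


Independent sets of U(7,21) are all subsets of size <= 7.
Count = (21 choose 0) + (21 choose 1) + (21 choose 2) + (21 choose 3) + (21 choose 4) + (21 choose 5) + (21 choose 6) + (21 choose 7)
     = 1 + 21 + 210 + 1330 + 5985 + 20349 + 54264 + 116280
     = 198440.

198440


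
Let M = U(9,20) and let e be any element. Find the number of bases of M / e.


Contracting e from U(9,20) gives U(8,19).
Bases of U(8,19) = C(19,8) = 75582.

75582


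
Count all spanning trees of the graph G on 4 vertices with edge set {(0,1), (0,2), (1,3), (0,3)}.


By Kirchhoff's matrix tree theorem, the number of spanning trees equals
the determinant of any cofactor of the Laplacian matrix L.
G has 4 vertices and 4 edges.
Computing the (3 x 3) cofactor determinant gives 3.

3


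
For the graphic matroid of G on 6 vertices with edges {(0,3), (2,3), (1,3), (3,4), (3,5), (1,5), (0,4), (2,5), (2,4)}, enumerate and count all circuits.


A circuit in a graphic matroid = edge set of a simple cycle.
G has 6 vertices and 9 edges.
Enumerating all minimal edge subsets forming cycles...
Total circuits found: 10.

10


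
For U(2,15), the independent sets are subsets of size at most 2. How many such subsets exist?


Independent sets of U(2,15) are all subsets of size <= 2.
Count = (15 choose 0) + (15 choose 1) + (15 choose 2)
     = 1 + 15 + 105
     = 121.

121


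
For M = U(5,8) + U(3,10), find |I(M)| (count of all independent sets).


For a direct sum, |I(M1+M2)| = |I(M1)| * |I(M2)|.
|I(U(5,8))| = sum C(8,k) for k=0..5 = 219.
|I(U(3,10))| = sum C(10,k) for k=0..3 = 176.
Total = 219 * 176 = 38544.

38544


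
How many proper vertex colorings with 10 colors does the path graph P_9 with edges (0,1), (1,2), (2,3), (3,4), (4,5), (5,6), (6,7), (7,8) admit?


P(P_9, k) = k * (k-1)^(8).
P(10) = 10 * 9^8 = 10 * 43046721 = 430467210.

430467210


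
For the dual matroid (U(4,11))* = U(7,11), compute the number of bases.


The dual of U(r,n) is U(n-r, n) = U(7,11).
Bases of U(7,11) are all (7)-element subsets.
|B(M*)| = C(11,7) = 11! / (7! * 4!) = 330.

330


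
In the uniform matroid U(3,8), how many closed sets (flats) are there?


Flats of U(3,8): every subset of size < 3 is a flat, plus E itself.
Count = (8 choose 0) + (8 choose 1) + (8 choose 2) + 1
     = 1 + 8 + 28 + 1
     = 38.

38


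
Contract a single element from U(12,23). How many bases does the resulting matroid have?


Contracting e from U(12,23) gives U(11,22).
Bases of U(11,22) = (22 choose 11) = 705432.

705432


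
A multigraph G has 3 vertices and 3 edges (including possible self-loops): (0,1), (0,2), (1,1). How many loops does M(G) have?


In a graphic matroid, a loop is a self-loop edge (u,u) with rank 0.
Examining all 3 edges for self-loops...
Self-loops found: (1,1)
Number of loops = 1.

1


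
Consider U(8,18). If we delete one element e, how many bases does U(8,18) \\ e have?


Deleting e from U(8,18) gives U(8,17) since n > r.
Bases of U(8,17) = (17 choose 8) = 24310.

24310


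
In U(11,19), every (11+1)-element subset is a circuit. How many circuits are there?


In U(11,19), circuits are the (12)-element subsets.
Any set of 12 elements is dependent, and removing any one element gives
an independent set of size 11, so it is a minimal dependent set.
Number of circuits = (19 choose 12) = 50388.

50388


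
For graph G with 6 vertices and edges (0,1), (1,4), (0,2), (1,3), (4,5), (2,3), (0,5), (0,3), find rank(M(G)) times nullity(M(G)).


r(M) = |V| - c = 6 - 1 = 5.
nullity = |E| - r(M) = 8 - 5 = 3.
Product = 5 * 3 = 15.

15


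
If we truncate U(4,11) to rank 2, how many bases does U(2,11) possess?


Truncating U(4,11) to rank 2 gives U(2,11).
Bases of U(2,11) are all 2-element subsets of 11 elements.
Number of bases = (11 choose 2) = 55.

55


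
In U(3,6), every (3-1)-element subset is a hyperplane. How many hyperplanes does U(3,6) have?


Hyperplanes of U(3,6) are flats of rank 2.
In a uniform matroid, these are exactly the (2)-element subsets.
Count = C(6,2) = (6 * 5) / (1 * 2) = 15.

15


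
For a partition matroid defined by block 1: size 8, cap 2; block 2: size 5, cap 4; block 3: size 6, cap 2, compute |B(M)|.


A basis picks exactly ci elements from block i.
Number of bases = product of C(|Si|, ci).
= C(8,2) * C(5,4) * C(6,2)
= 28 * 5 * 15
= 2100.

2100


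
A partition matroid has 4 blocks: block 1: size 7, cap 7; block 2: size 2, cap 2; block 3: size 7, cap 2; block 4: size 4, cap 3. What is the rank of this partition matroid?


Rank of a partition matroid = sum of min(|Si|, ci) for each block.
= min(7,7) + min(2,2) + min(7,2) + min(4,3)
= 7 + 2 + 2 + 3
= 14.

14


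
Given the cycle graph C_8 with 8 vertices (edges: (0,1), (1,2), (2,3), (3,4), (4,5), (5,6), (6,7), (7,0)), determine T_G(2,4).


T(C_8; x,y) = x + x^2 + ... + x^(7) + y.
T(2,4) = 2^1 + 2^2 + 2^3 + 2^4 + 2^5 + 2^6 + 2^7 + 4
= 2 + 4 + 8 + 16 + 32 + 64 + 128 + 4
= 258.

258


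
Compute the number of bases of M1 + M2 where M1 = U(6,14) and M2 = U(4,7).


Bases of a direct sum M1 + M2: |B| = |B(M1)| * |B(M2)|.
|B(U(6,14))| = C(14,6) = 3003.
|B(U(4,7))| = C(7,4) = 35.
Total bases = 3003 * 35 = 105105.

105105


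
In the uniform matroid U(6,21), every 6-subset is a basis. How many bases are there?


Bases of U(6,21) are all 6-element subsets of the 21-element ground set.
Number of bases = C(21,6).
(21 choose 6) = 54264.

54264


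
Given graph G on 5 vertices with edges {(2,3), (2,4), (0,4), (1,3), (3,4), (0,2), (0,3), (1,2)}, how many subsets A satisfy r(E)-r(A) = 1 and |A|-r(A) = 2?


R(x,y) = sum over A in 2^E of x^(r(E)-r(A)) * y^(|A|-r(A)).
G has 5 vertices, 8 edges. r(E) = 4.
Enumerate all 2^8 = 256 subsets.
Count subsets with r(E)-r(A)=1 and |A|-r(A)=2: 8.

8


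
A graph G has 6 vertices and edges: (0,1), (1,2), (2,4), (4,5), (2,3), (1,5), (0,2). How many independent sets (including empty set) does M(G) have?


An independent set in a graphic matroid is an acyclic edge subset.
G has 6 vertices and 7 edges.
Enumerate all 2^7 = 128 subsets, checking for acyclicity.
Total independent sets = 104.

104


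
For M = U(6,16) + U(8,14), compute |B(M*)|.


(M1+M2)* = M1* + M2*.
M1* = U(10,16), bases: C(16,10) = 8008.
M2* = U(6,14), bases: C(14,6) = 3003.
|B(M*)| = 8008 * 3003 = 24048024.

24048024


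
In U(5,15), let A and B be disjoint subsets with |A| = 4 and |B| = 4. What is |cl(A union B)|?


|A union B| = 4 + 4 = 8 (disjoint).
In U(5,15), cl(S) = S if |S| < 5, else cl(S) = E.
Since 8 >= 5, cl(A union B) = E.
|cl(A union B)| = 15.

15


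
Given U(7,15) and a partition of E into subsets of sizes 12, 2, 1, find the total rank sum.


r(Ai) = min(|Ai|, 7) for each part.
Sum = min(12,7) + min(2,7) + min(1,7)
    = 7 + 2 + 1
    = 10.

10


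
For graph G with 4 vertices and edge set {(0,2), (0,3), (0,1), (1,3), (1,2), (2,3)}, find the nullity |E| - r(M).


Cycle rank (nullity) = |E| - r(M) = |E| - (|V| - c).
|E| = 6, |V| = 4, c = 1.
Nullity = 6 - (4 - 1) = 6 - 3 = 3.

3


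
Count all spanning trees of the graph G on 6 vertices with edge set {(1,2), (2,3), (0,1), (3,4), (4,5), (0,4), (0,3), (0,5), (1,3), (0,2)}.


By Kirchhoff's matrix tree theorem, the number of spanning trees equals
the determinant of any cofactor of the Laplacian matrix L.
G has 6 vertices and 10 edges.
Computing the (5 x 5) cofactor determinant gives 104.

104


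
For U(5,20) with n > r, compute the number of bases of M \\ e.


Deleting e from U(5,20) gives U(5,19) since n > r.
Bases of U(5,19) = C(19,5) = 19! / (5! * 14!) = 11628.

11628


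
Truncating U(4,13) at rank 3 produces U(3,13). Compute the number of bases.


Truncating U(4,13) to rank 3 gives U(3,13).
Bases of U(3,13) are all 3-element subsets of 13 elements.
Number of bases = (13 choose 3) = 286.

286


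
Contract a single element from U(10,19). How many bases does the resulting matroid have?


Contracting e from U(10,19) gives U(9,18).
Bases of U(9,18) = C(18,9) = 18! / (9! * 9!) = 48620.

48620


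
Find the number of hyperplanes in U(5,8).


Hyperplanes of U(5,8) are flats of rank 4.
In a uniform matroid, these are exactly the (4)-element subsets.
Count = C(8,4) = 8! / (4! * 4!) = 70.

70


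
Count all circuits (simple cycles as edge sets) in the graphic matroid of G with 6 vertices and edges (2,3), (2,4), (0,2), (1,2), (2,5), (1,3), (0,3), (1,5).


A circuit in a graphic matroid = edge set of a simple cycle.
G has 6 vertices and 8 edges.
Enumerating all minimal edge subsets forming cycles...
Total circuits found: 6.

6


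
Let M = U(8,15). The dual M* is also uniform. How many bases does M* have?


The dual of U(r,n) is U(n-r, n) = U(7,15).
Bases of U(7,15) are all (7)-element subsets.
|B(M*)| = C(15,7) = 15! / (7! * 8!) = 6435.

6435


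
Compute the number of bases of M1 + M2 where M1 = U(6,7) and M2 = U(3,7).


Bases of a direct sum M1 + M2: |B| = |B(M1)| * |B(M2)|.
|B(U(6,7))| = C(7,6) = 7.
|B(U(3,7))| = C(7,3) = 35.
Total bases = 7 * 35 = 245.

245


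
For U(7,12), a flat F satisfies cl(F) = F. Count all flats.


Flats of U(7,12): every subset of size < 7 is a flat, plus E itself.
Count = C(12,0) + C(12,1) + C(12,2) + C(12,3) + C(12,4) + C(12,5) + C(12,6) + 1
     = 1 + 12 + 66 + 220 + 495 + 792 + 924 + 1
     = 2511.

2511


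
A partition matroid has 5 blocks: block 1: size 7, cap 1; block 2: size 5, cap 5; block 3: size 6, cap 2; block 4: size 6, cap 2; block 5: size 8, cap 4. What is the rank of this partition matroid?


Rank of a partition matroid = sum of min(|Si|, ci) for each block.
= min(7,1) + min(5,5) + min(6,2) + min(6,2) + min(8,4)
= 1 + 5 + 2 + 2 + 4
= 14.

14


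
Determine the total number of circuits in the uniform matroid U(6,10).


In U(6,10), circuits are the (7)-element subsets.
Any set of 7 elements is dependent, and removing any one element gives
an independent set of size 6, so it is a minimal dependent set.
Number of circuits = C(10,7) = 10! / (7! * 3!) = 120.

120


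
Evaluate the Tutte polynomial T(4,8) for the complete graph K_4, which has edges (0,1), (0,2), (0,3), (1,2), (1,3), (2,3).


T(K_4; x,y) = x^3 + 3x^2 + 4xy + 2x + y^3 + 3y^2 + 2y.
Substituting x=4, y=8:
= 64 + 48 + 128 + 8 + 512 + 192 + 16
= 968.

968


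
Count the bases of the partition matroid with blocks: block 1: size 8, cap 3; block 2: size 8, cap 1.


A basis picks exactly ci elements from block i.
Number of bases = product of C(|Si|, ci).
= C(8,3) * C(8,1)
= 56 * 8
= 448.

448


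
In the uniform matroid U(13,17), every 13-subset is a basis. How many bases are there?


Bases of U(13,17) are all 13-element subsets of the 17-element ground set.
Number of bases = C(17,13).
C(17,13) = 2380.

2380


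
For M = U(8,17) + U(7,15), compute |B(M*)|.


(M1+M2)* = M1* + M2*.
M1* = U(9,17), bases: C(17,9) = 24310.
M2* = U(8,15), bases: C(15,8) = 6435.
|B(M*)| = 24310 * 6435 = 156434850.

156434850


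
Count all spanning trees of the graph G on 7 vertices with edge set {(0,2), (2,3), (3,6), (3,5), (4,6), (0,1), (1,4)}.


By Kirchhoff's matrix tree theorem, the number of spanning trees equals
the determinant of any cofactor of the Laplacian matrix L.
G has 7 vertices and 7 edges.
Computing the (6 x 6) cofactor determinant gives 6.

6


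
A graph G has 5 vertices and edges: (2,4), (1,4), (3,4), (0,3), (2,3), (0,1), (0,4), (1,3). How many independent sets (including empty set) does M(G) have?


An independent set in a graphic matroid is an acyclic edge subset.
G has 5 vertices and 8 edges.
Enumerate all 2^8 = 256 subsets, checking for acyclicity.
Total independent sets = 128.

128


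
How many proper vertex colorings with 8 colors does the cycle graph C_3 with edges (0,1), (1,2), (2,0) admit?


P(C_3, k) = (k-1)^3 + (-1)^3*(k-1).
P(8) = (7)^3 - 7
= 343 - 7 = 336.

336


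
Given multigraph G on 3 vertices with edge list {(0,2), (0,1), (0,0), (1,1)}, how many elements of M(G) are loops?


In a graphic matroid, a loop is a self-loop edge (u,u) with rank 0.
Examining all 4 edges for self-loops...
Self-loops found: (0,0), (1,1)
Number of loops = 2.

2


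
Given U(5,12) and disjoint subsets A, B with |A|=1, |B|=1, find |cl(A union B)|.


|A union B| = 1 + 1 = 2 (disjoint).
In U(5,12), cl(S) = S if |S| < 5, else cl(S) = E.
Since 2 < 5, cl(A union B) = A union B.
|cl(A union B)| = 2.

2


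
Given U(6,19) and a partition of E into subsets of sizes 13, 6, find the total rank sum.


r(Ai) = min(|Ai|, 6) for each part.
Sum = min(13,6) + min(6,6)
    = 6 + 6
    = 12.

12


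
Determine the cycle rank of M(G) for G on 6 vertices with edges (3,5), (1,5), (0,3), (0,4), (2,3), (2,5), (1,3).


Cycle rank (nullity) = |E| - r(M) = |E| - (|V| - c).
|E| = 7, |V| = 6, c = 1.
Nullity = 7 - (6 - 1) = 7 - 5 = 2.

2
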